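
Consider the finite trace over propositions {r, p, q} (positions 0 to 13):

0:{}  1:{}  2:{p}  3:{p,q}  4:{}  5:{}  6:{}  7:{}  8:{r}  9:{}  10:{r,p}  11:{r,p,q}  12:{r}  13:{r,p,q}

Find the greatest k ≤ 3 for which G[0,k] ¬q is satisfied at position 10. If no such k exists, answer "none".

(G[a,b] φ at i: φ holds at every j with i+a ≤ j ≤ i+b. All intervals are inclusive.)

0

¬q must hold from j=10 onward; find where it first fails.
  j=10: holds
  j=11: fails
Holds on [10,10], so largest k = 0.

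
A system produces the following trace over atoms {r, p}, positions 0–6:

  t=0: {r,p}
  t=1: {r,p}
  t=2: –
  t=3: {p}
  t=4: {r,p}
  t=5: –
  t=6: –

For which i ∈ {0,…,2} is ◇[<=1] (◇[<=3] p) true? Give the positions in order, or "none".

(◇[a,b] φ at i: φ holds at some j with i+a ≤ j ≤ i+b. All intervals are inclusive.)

Evaluate at each i in [0,2]:
  i=0: ✓ (witness j=0)
  i=1: ✓ (witness j=1)
  i=2: ✓ (witness j=2)

0, 1, 2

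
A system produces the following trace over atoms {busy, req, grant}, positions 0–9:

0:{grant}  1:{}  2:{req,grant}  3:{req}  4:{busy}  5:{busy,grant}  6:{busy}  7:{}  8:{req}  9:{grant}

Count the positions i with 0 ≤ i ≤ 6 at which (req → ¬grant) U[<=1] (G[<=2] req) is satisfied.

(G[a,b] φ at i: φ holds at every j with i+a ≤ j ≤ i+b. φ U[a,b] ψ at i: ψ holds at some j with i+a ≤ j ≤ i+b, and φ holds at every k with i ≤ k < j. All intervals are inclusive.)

0

Evaluate at each i in [0,6]:
  i=0: ✗ (no rhs in [0,1])
  i=1: ✗ (no rhs in [1,2])
  i=2: ✗ (no rhs in [2,3])
  i=3: ✗ (no rhs in [3,4])
  i=4: ✗ (no rhs in [4,5])
  i=5: ✗ (no rhs in [5,6])
  i=6: ✗ (no rhs in [6,7])
Positions where it holds: {} → 0.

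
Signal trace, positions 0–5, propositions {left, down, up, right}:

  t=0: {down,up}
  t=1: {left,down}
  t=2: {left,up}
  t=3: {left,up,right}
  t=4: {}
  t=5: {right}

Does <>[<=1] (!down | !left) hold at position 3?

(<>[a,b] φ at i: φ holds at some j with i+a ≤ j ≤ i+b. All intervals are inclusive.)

Holds

Check (!down | !left) at each j in [3,4]:
  j=3: true
  j=4: true
Found at j=3 → formula holds.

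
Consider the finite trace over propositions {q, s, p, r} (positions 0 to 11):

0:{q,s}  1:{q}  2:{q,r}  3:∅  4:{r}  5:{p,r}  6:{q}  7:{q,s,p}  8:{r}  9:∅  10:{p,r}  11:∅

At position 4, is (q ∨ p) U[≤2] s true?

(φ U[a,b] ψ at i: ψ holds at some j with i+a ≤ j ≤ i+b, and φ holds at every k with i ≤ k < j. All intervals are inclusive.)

False

Need some j in [4,6] with s, and (q ∨ p) at every k in [4,j-1].
  j=4: s false.
  j=5: s false.
  j=6: s false.
No j in the window works → until fails.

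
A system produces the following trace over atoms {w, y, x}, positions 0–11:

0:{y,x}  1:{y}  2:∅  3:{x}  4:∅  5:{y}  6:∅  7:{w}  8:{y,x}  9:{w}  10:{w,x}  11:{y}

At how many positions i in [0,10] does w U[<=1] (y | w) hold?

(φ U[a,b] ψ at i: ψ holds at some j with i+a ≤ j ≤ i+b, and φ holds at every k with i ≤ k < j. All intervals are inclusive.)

Evaluate at each i in [0,10]:
  i=0: ✓ (rhs at j=0)
  i=1: ✓ (rhs at j=1)
  i=2: ✗ (no rhs in [2,3])
  i=3: ✗ (no rhs in [3,4])
  i=4: ✗ (lhs fails at k=4 before rhs at j=5)
  i=5: ✓ (rhs at j=5)
  i=6: ✗ (lhs fails at k=6 before rhs at j=7)
  i=7: ✓ (rhs at j=7)
  i=8: ✓ (rhs at j=8)
  i=9: ✓ (rhs at j=9)
  i=10: ✓ (rhs at j=10)
Positions where it holds: {0, 1, 5, 7, 8, 9, 10} → 7.

7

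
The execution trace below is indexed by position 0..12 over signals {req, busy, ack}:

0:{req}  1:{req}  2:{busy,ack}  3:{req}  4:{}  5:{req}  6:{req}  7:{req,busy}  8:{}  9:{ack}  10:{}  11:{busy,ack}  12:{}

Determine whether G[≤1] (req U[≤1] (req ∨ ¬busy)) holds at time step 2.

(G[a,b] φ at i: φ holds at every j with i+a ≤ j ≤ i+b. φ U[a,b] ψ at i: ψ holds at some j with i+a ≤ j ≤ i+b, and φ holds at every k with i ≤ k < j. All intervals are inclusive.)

No

Check (req U[≤1] (req ∨ ¬busy)) at every j in [2,3]:
  j=2: fails
  j=3: holds
Fails at j=2 → formula fails.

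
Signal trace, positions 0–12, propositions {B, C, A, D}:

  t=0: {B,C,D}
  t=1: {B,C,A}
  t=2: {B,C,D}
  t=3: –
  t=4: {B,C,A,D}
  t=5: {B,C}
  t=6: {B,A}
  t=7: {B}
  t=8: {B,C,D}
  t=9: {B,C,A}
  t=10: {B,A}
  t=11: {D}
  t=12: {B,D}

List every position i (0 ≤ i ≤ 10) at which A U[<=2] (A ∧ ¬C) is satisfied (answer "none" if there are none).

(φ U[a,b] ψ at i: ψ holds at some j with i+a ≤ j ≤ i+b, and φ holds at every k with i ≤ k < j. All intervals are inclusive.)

Evaluate at each i in [0,10]:
  i=0: ✗ (no rhs in [0,2])
  i=1: ✗ (no rhs in [1,3])
  i=2: ✗ (no rhs in [2,4])
  i=3: ✗ (no rhs in [3,5])
  i=4: ✗ (lhs fails at k=5 before rhs at j=6)
  i=5: ✗ (lhs fails at k=5 before rhs at j=6)
  i=6: ✓ (rhs at j=6)
  i=7: ✗ (no rhs in [7,9])
  i=8: ✗ (lhs fails at k=8 before rhs at j=10)
  i=9: ✓ (rhs at j=10; lhs holds on [9,9])
  i=10: ✓ (rhs at j=10)

6, 9, 10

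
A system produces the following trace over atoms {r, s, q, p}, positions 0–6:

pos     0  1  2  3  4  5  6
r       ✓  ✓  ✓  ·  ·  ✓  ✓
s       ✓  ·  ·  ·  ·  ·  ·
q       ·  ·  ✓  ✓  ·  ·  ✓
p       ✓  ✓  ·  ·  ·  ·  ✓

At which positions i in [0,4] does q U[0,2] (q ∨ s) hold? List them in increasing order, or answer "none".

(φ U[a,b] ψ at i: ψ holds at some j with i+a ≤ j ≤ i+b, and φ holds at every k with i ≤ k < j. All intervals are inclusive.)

0, 2, 3

Evaluate at each i in [0,4]:
  i=0: ✓ (rhs at j=0)
  i=1: ✗ (lhs fails at k=1 before rhs at j=2)
  i=2: ✓ (rhs at j=2)
  i=3: ✓ (rhs at j=3)
  i=4: ✗ (lhs fails at k=4 before rhs at j=6)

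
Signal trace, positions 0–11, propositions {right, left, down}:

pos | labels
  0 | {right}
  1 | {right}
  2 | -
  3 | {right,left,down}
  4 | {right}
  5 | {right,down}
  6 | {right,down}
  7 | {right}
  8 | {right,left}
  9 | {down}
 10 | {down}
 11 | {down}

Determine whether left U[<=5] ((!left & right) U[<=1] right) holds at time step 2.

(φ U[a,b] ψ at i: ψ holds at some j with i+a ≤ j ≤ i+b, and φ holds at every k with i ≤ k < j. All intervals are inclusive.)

Need some j in [2,7] with ((!left & right) U[<=1] right), and left at every k in [2,j-1].
  j=2: ((!left & right) U[<=1] right) — fails.
  j=3: ((!left & right) U[<=1] right) holds, but left fails at k=2 → not this j.
  j=4: ((!left & right) U[<=1] right) holds, but left fails at k=2 → not this j.
  j=5: ((!left & right) U[<=1] right) holds, but left fails at k=2 → not this j.
  j=6: ((!left & right) U[<=1] right) holds, but left fails at k=2 → not this j.
  j=7: ((!left & right) U[<=1] right) holds, but left fails at k=2 → not this j.
No j in the window works → until fails.

False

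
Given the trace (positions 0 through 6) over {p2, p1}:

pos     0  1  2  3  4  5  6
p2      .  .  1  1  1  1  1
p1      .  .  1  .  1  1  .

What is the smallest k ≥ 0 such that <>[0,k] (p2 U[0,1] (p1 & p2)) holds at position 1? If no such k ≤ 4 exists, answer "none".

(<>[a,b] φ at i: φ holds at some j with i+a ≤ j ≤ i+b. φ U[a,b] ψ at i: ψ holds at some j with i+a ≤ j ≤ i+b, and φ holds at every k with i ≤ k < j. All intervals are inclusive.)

1

Scan j = 1,2,… for (p2 U[0,1] (p1 & p2)):
  j=1: fails
  j=2: holds
First hit at j=2, so smallest k = 2-1 = 1.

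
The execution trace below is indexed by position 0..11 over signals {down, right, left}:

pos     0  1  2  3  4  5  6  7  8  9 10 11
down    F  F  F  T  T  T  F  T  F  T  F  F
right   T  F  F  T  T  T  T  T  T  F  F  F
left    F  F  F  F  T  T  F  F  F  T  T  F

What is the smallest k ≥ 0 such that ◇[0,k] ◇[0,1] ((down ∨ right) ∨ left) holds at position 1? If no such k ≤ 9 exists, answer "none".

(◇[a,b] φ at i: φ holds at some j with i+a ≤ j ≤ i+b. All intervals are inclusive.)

Scan j = 1,2,… for ◇[0,1] ((down ∨ right) ∨ left):
  j=1: fails
  j=2: holds
First hit at j=2, so smallest k = 2-1 = 1.

1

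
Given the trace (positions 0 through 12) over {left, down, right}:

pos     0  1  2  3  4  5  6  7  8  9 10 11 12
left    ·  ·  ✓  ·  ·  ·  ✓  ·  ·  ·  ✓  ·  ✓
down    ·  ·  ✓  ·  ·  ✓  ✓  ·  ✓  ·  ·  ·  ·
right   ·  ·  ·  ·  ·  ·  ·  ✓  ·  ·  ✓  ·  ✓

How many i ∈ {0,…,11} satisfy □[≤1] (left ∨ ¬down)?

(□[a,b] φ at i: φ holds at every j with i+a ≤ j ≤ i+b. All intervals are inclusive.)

Evaluate at each i in [0,11]:
  i=0: ✓ (all of [0,1])
  i=1: ✓ (all of [1,2])
  i=2: ✓ (all of [2,3])
  i=3: ✓ (all of [3,4])
  i=4: ✗ (fails at j=5)
  i=5: ✗ (fails at j=5)
  i=6: ✓ (all of [6,7])
  i=7: ✗ (fails at j=8)
  i=8: ✗ (fails at j=8)
  i=9: ✓ (all of [9,10])
  i=10: ✓ (all of [10,11])
  i=11: ✓ (all of [11,12])
Positions where it holds: {0, 1, 2, 3, 6, 9, 10, 11} → 8.

8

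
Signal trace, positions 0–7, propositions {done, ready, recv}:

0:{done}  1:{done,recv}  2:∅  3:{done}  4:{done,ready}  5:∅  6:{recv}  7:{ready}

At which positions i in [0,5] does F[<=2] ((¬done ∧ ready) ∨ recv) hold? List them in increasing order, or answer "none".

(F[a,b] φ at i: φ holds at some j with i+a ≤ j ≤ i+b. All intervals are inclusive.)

Evaluate at each i in [0,5]:
  i=0: ✓ (witness j=1)
  i=1: ✓ (witness j=1)
  i=2: ✗ (none in [2,4])
  i=3: ✗ (none in [3,5])
  i=4: ✓ (witness j=6)
  i=5: ✓ (witness j=6)

0, 1, 4, 5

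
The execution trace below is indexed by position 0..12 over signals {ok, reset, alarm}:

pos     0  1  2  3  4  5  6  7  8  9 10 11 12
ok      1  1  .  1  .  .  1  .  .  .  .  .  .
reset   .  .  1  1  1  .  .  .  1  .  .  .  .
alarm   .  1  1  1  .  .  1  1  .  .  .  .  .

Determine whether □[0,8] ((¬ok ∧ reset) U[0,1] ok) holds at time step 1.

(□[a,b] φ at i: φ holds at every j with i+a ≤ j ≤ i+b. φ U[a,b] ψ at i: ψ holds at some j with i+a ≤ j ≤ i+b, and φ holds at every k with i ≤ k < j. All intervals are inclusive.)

No

Check ((¬ok ∧ reset) U[0,1] ok) at every j in [1,9]:
  j=1: holds
  j=2: holds
  j=3: holds
  j=4: fails
  j=5: fails
  j=6: holds
  j=7: fails
  j=8: fails
  j=9: fails
Fails at j=4 → formula fails.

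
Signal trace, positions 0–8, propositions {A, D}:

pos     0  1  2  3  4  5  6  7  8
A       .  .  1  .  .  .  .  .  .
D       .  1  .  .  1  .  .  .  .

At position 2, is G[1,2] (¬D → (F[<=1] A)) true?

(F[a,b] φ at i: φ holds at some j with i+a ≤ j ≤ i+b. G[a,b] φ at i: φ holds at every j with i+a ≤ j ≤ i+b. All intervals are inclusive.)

False

Check (¬D → (F[<=1] A)) at every j in [3,4]:
  j=3: antecedent true; consequent fails (none in [3,4]) → ✗
  j=4: antecedent false → ✓
Fails at j=3 → formula fails.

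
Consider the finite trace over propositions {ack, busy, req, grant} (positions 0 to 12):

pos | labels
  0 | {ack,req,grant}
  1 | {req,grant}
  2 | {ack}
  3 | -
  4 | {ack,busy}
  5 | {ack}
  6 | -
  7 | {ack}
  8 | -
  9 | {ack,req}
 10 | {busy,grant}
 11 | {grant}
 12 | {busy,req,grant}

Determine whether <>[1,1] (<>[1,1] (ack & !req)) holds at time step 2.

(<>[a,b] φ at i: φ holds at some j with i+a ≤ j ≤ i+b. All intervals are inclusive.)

Check <>[1,1] (ack & !req) at each j in [3,3]:
  j=3: holds (witness at 4)
Found at j=3 → formula holds.

Yes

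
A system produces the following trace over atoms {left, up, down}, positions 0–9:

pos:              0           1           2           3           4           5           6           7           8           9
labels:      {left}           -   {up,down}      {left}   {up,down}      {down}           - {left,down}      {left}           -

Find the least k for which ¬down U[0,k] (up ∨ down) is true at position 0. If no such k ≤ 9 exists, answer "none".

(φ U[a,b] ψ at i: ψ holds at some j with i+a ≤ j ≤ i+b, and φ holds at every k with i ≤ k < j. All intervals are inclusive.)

2

Need earliest j ≥ 0 with (up ∨ down), and ¬down at every k in [0,j-1].
  j=0: rhs fails.
  j=1: rhs fails.
  j=2: rhs holds; lhs holds on [0,1]. k = 2.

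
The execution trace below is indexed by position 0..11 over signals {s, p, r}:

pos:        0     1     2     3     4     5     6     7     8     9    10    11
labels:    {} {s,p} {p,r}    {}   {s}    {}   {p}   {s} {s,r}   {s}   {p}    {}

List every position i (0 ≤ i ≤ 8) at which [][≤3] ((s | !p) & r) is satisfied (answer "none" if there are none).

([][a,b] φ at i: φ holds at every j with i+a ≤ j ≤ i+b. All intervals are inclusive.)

Evaluate at each i in [0,8]:
  i=0: ✗ (fails at j=0)
  i=1: ✗ (fails at j=1)
  i=2: ✗ (fails at j=2)
  i=3: ✗ (fails at j=3)
  i=4: ✗ (fails at j=4)
  i=5: ✗ (fails at j=5)
  i=6: ✗ (fails at j=6)
  i=7: ✗ (fails at j=7)
  i=8: ✗ (fails at j=9)

none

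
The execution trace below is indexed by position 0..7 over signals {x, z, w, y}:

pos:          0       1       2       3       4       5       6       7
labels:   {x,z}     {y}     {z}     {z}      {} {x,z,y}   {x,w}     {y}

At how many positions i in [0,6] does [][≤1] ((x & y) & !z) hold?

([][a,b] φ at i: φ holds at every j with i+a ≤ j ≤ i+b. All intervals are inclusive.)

0

Evaluate at each i in [0,6]:
  i=0: ✗ (fails at j=0)
  i=1: ✗ (fails at j=1)
  i=2: ✗ (fails at j=2)
  i=3: ✗ (fails at j=3)
  i=4: ✗ (fails at j=4)
  i=5: ✗ (fails at j=5)
  i=6: ✗ (fails at j=6)
Positions where it holds: {} → 0.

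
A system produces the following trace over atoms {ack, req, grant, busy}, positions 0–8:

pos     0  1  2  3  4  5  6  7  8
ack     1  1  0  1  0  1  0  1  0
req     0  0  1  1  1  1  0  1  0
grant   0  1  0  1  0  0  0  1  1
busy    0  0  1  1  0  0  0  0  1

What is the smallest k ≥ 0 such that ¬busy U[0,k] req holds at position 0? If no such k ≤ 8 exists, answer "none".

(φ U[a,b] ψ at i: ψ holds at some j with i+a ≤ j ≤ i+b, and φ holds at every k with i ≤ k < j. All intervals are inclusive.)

2

Need earliest j ≥ 0 with req, and ¬busy at every k in [0,j-1].
  j=0: rhs fails.
  j=1: rhs fails.
  j=2: rhs holds; lhs holds on [0,1]. k = 2.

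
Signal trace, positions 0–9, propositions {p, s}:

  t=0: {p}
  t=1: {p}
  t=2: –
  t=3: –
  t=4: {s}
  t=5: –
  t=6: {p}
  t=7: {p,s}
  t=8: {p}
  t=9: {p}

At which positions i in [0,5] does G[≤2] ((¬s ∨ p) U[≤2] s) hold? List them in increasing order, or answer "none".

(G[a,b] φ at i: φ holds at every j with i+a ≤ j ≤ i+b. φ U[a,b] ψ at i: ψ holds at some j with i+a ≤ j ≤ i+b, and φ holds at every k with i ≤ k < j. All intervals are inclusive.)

Evaluate at each i in [0,5]:
  i=0: ✗ (fails at j=0)
  i=1: ✗ (fails at j=1)
  i=2: ✓ (all of [2,4])
  i=3: ✓ (all of [3,5])
  i=4: ✓ (all of [4,6])
  i=5: ✓ (all of [5,7])

2, 3, 4, 5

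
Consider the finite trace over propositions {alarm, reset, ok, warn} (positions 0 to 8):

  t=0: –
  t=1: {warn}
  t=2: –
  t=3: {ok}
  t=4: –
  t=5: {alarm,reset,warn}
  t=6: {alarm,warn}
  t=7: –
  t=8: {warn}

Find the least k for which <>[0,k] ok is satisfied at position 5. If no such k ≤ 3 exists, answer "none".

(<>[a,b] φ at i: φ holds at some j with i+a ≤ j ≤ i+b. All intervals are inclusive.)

Scan j = 5,6,… for ok:
  j=5: fails
  j=6: fails
  j=7: fails
  j=8: fails
No j in [5,8] satisfies it → none.

none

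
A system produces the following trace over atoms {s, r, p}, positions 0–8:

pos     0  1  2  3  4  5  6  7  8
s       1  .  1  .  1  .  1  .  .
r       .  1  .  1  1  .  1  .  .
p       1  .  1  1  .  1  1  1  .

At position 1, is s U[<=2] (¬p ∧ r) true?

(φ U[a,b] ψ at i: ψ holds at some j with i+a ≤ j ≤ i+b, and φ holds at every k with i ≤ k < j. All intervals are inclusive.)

Need some j in [1,3] with (¬p ∧ r), and s at every k in [1,j-1].
  j=1: (¬p ∧ r) holds; no prefix to check → satisfied.

True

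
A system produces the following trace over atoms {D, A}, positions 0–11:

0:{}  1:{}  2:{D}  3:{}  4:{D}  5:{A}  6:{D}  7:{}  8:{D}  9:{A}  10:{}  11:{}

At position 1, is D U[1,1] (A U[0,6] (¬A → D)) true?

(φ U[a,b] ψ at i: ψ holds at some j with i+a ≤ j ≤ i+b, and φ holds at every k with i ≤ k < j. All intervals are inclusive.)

Need some j in [2,2] with (A U[0,6] (¬A → D)), and D at every k in [1,j-1].
  j=2: (A U[0,6] (¬A → D)) holds, but D fails at k=1 → not this j.
No j in the window works → until fails.

No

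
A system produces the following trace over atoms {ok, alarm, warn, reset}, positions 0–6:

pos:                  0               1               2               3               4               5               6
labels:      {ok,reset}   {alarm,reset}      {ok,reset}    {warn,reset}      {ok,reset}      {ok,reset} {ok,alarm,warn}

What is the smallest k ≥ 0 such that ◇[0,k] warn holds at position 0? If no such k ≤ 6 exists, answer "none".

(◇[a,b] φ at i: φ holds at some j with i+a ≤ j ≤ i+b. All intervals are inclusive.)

3

Scan j = 0,1,… for warn:
  j=0: fails
  j=1: fails
  j=2: fails
  j=3: holds
First hit at j=3, so smallest k = 3-0 = 3.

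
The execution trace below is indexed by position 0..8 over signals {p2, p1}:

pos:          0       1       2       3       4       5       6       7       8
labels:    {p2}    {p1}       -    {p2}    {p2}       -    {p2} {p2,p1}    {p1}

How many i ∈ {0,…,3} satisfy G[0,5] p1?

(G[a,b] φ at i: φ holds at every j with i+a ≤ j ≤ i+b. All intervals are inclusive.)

Evaluate at each i in [0,3]:
  i=0: ✗ (fails at j=0)
  i=1: ✗ (fails at j=2)
  i=2: ✗ (fails at j=2)
  i=3: ✗ (fails at j=3)
Positions where it holds: {} → 0.

0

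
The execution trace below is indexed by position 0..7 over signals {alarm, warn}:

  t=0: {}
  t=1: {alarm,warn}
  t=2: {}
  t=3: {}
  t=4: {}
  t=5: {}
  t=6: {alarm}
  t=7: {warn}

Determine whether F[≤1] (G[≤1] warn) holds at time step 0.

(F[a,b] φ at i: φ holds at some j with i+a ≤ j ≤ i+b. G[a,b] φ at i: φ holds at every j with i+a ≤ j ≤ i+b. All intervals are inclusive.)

Check G[≤1] warn at each j in [0,1]:
  j=0: fails at 0
  j=1: fails at 2
No position in the window satisfies it → formula fails.

Does not hold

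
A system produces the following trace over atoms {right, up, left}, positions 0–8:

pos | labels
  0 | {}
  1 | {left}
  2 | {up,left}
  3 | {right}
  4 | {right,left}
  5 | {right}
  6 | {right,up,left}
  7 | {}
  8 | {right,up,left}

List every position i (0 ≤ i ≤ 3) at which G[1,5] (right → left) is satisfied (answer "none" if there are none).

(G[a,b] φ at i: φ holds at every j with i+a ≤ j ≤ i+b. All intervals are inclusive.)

none

Evaluate at each i in [0,3]:
  i=0: ✗ (fails at j=3)
  i=1: ✗ (fails at j=3)
  i=2: ✗ (fails at j=3)
  i=3: ✗ (fails at j=5)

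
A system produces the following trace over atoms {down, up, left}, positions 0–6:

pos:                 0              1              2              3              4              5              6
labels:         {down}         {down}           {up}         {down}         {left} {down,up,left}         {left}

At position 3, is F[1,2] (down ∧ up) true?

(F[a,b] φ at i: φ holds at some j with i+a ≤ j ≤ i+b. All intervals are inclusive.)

Check (down ∧ up) at each j in [4,5]:
  j=4: false
  j=5: true
Found at j=5 → formula holds.

Yes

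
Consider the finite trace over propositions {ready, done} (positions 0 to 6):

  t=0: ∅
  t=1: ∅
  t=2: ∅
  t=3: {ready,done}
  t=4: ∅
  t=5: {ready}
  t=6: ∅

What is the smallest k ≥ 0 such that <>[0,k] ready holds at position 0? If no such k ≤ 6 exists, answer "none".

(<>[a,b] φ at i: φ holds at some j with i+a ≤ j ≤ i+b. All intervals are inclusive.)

Scan j = 0,1,… for ready:
  j=0: fails
  j=1: fails
  j=2: fails
  j=3: holds
First hit at j=3, so smallest k = 3-0 = 3.

3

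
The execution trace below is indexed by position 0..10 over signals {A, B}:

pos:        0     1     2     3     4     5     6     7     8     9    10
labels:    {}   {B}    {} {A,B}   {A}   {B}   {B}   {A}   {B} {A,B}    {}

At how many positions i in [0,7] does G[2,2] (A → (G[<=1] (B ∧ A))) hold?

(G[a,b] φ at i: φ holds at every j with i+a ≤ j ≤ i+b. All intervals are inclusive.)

Evaluate at each i in [0,7]:
  i=0: ✓ (all of [2,2])
  i=1: ✗ (fails at j=3)
  i=2: ✗ (fails at j=4)
  i=3: ✓ (all of [5,5])
  i=4: ✓ (all of [6,6])
  i=5: ✗ (fails at j=7)
  i=6: ✓ (all of [8,8])
  i=7: ✗ (fails at j=9)
Positions where it holds: {0, 3, 4, 6} → 4.

4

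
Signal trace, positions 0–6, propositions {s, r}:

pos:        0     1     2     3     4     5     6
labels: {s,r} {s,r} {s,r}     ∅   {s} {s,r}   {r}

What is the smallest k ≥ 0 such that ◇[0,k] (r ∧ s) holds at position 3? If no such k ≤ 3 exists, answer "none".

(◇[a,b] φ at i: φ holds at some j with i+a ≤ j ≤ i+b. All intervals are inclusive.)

2

Scan j = 3,4,… for (r ∧ s):
  j=3: fails
  j=4: fails
  j=5: holds
First hit at j=5, so smallest k = 5-3 = 2.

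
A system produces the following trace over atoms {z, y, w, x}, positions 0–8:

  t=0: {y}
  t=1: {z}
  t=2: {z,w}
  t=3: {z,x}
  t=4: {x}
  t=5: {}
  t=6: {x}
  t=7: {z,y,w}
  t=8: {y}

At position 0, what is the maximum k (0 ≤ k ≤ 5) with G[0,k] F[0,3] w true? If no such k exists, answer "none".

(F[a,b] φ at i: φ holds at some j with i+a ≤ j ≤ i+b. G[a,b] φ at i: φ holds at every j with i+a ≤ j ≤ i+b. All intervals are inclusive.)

F[0,3] w must hold from j=0 onward; find where it first fails.
  j=0: holds
  j=1: holds
  j=2: holds
  j=3: fails
Holds on [0,2], so largest k = 2.

2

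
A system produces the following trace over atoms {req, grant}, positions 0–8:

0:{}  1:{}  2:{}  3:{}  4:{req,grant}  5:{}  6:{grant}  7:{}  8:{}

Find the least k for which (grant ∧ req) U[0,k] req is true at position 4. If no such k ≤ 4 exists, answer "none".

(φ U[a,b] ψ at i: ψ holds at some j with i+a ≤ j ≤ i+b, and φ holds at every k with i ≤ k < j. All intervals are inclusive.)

Need earliest j ≥ 4 with req, and (grant ∧ req) at every k in [4,j-1].
  j=4: rhs holds (empty prefix). k = 0.

0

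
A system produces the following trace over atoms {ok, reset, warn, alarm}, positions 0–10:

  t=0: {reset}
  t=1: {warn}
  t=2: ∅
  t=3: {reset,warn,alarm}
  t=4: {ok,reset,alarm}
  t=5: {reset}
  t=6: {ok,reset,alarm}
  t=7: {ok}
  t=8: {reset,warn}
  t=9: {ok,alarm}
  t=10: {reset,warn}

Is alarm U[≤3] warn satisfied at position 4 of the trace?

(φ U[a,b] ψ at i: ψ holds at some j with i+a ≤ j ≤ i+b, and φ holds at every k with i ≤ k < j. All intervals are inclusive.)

Need some j in [4,7] with warn, and alarm at every k in [4,j-1].
  j=4: warn false.
  j=5: warn false.
  j=6: warn false.
  j=7: warn false.
No j in the window works → until fails.

No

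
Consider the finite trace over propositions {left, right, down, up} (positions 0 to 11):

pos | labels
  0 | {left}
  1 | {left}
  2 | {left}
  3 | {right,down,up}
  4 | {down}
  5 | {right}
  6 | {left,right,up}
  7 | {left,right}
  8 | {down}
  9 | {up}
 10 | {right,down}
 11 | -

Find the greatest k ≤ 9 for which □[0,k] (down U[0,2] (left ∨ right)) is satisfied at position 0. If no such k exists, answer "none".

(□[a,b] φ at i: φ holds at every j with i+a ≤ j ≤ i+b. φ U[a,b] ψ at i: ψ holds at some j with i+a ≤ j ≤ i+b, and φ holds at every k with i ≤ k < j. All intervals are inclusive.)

(down U[0,2] (left ∨ right)) must hold from j=0 onward; find where it first fails.
  j=0: holds
  j=1: holds
  j=2: holds
  j=3: holds
  j=4: holds
  j=5: holds
  j=6: holds
  j=7: holds
  j=8: fails
Holds on [0,7], so largest k = 7.

7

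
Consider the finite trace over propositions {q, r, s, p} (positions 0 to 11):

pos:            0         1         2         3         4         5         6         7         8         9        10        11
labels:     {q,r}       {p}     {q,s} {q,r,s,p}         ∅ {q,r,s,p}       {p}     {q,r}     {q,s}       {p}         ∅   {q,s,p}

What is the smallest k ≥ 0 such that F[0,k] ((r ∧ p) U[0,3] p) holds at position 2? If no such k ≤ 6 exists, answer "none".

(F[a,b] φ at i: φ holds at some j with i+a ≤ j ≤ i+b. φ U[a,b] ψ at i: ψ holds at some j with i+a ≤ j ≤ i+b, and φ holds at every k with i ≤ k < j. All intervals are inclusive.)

1

Scan j = 2,3,… for ((r ∧ p) U[0,3] p):
  j=2: fails
  j=3: holds
First hit at j=3, so smallest k = 3-2 = 1.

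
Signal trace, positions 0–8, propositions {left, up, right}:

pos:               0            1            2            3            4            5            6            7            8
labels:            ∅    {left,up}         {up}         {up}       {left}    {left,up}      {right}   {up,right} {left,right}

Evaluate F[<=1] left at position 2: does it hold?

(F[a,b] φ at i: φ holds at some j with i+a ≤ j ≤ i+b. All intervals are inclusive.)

No

Check left at each j in [2,3]:
  j=2: false
  j=3: false
No position in the window satisfies it → formula fails.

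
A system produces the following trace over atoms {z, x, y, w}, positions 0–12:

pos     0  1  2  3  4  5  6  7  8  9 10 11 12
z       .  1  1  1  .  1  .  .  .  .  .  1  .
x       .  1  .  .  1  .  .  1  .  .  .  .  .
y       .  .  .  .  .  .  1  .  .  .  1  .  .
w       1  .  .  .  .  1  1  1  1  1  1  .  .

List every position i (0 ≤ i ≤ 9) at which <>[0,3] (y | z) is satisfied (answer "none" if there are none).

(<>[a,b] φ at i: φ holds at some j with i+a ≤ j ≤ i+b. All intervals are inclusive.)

0, 1, 2, 3, 4, 5, 6, 7, 8, 9

Evaluate at each i in [0,9]:
  i=0: ✓ (witness j=1)
  i=1: ✓ (witness j=1)
  i=2: ✓ (witness j=2)
  i=3: ✓ (witness j=3)
  i=4: ✓ (witness j=5)
  i=5: ✓ (witness j=5)
  i=6: ✓ (witness j=6)
  i=7: ✓ (witness j=10)
  i=8: ✓ (witness j=10)
  i=9: ✓ (witness j=10)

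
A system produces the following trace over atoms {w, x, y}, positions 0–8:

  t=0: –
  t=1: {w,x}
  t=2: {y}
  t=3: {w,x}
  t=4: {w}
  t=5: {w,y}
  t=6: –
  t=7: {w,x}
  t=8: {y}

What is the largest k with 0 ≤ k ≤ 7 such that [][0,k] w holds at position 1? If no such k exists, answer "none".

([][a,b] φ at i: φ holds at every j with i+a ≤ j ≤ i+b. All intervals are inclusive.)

w must hold from j=1 onward; find where it first fails.
  j=1: holds
  j=2: fails
Holds on [1,1], so largest k = 0.

0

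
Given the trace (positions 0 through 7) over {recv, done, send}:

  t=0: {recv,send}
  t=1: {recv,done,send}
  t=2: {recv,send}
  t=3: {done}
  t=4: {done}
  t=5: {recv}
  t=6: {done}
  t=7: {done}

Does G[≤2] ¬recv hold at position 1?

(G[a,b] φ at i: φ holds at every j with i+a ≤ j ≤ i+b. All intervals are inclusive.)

Check ¬recv at every j in [1,3]:
  j=1: false
  j=2: false
  j=3: true
Fails at j=1 → formula fails.

False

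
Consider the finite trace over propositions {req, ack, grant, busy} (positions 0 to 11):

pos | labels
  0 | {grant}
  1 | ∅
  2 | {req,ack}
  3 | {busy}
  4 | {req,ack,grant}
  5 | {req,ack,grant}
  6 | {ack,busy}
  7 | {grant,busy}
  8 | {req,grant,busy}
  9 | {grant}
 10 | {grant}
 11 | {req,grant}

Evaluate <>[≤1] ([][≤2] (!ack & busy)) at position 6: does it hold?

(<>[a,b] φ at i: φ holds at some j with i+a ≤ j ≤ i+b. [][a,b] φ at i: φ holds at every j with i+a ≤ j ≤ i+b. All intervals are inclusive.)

Does not hold

Check [][≤2] (!ack & busy) at each j in [6,7]:
  j=6: fails at 6
  j=7: fails at 9
No position in the window satisfies it → formula fails.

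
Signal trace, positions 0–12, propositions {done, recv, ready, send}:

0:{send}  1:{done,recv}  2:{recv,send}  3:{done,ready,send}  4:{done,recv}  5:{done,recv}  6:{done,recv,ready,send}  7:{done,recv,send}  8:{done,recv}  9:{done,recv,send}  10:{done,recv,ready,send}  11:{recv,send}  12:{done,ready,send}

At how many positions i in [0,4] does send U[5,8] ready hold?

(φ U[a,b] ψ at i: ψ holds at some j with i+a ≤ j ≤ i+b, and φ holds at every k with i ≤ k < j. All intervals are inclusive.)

Evaluate at each i in [0,4]:
  i=0: ✗ (lhs fails at k=1 before rhs at j=6)
  i=1: ✗ (lhs fails at k=1 before rhs at j=6)
  i=2: ✗ (lhs fails at k=4 before rhs at j=10)
  i=3: ✗ (lhs fails at k=4 before rhs at j=10)
  i=4: ✗ (lhs fails at k=4 before rhs at j=10)
Positions where it holds: {} → 0.

0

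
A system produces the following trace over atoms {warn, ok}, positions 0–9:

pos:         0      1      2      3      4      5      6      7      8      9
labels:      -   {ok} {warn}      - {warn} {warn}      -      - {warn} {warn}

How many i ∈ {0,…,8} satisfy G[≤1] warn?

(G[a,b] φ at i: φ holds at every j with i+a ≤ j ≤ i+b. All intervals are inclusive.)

2

Evaluate at each i in [0,8]:
  i=0: ✗ (fails at j=0)
  i=1: ✗ (fails at j=1)
  i=2: ✗ (fails at j=3)
  i=3: ✗ (fails at j=3)
  i=4: ✓ (all of [4,5])
  i=5: ✗ (fails at j=6)
  i=6: ✗ (fails at j=6)
  i=7: ✗ (fails at j=7)
  i=8: ✓ (all of [8,9])
Positions where it holds: {4, 8} → 2.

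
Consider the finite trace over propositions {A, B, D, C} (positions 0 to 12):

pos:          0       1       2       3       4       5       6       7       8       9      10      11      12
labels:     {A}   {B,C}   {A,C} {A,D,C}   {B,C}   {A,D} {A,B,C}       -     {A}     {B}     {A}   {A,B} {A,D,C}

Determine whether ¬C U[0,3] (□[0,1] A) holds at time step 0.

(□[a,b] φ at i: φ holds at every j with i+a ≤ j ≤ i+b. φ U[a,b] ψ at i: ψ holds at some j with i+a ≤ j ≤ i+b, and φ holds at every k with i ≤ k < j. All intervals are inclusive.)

Need some j in [0,3] with □[0,1] A, and ¬C at every k in [0,j-1].
  j=0: □[0,1] A — fails at 1.
  j=1: □[0,1] A — fails at 1.
  j=2: □[0,1] A holds, but ¬C fails at k=1 → not this j.
  j=3: □[0,1] A — fails at 4.
No j in the window works → until fails.

No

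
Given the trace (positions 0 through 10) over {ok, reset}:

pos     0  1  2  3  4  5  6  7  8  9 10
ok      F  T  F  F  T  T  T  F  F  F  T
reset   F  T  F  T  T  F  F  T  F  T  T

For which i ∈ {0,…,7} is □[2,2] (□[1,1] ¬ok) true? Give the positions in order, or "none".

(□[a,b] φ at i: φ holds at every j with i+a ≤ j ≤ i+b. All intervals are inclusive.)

Evaluate at each i in [0,7]:
  i=0: ✓ (all of [2,2])
  i=1: ✗ (fails at j=3)
  i=2: ✗ (fails at j=4)
  i=3: ✗ (fails at j=5)
  i=4: ✓ (all of [6,6])
  i=5: ✓ (all of [7,7])
  i=6: ✓ (all of [8,8])
  i=7: ✗ (fails at j=9)

0, 4, 5, 6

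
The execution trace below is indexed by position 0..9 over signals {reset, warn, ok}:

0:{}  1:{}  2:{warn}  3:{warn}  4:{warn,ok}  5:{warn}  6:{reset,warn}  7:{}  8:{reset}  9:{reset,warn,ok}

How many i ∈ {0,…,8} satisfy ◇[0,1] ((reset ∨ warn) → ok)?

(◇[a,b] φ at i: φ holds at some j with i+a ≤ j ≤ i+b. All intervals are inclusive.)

Evaluate at each i in [0,8]:
  i=0: ✓ (witness j=0)
  i=1: ✓ (witness j=1)
  i=2: ✗ (none in [2,3])
  i=3: ✓ (witness j=4)
  i=4: ✓ (witness j=4)
  i=5: ✗ (none in [5,6])
  i=6: ✓ (witness j=7)
  i=7: ✓ (witness j=7)
  i=8: ✓ (witness j=9)
Positions where it holds: {0, 1, 3, 4, 6, 7, 8} → 7.

7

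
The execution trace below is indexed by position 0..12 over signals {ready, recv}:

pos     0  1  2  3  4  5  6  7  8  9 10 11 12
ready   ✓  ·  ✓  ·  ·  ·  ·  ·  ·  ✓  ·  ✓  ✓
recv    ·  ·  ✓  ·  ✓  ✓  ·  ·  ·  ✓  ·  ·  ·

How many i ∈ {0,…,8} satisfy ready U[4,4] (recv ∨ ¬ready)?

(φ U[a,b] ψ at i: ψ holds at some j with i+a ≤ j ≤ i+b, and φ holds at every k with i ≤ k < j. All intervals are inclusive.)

Evaluate at each i in [0,8]:
  i=0: ✗ (lhs fails at k=1 before rhs at j=4)
  i=1: ✗ (lhs fails at k=1 before rhs at j=5)
  i=2: ✗ (lhs fails at k=3 before rhs at j=6)
  i=3: ✗ (lhs fails at k=3 before rhs at j=7)
  i=4: ✗ (lhs fails at k=4 before rhs at j=8)
  i=5: ✗ (lhs fails at k=5 before rhs at j=9)
  i=6: ✗ (lhs fails at k=6 before rhs at j=10)
  i=7: ✗ (no rhs in [11,11])
  i=8: ✗ (no rhs in [12,12])
Positions where it holds: {} → 0.

0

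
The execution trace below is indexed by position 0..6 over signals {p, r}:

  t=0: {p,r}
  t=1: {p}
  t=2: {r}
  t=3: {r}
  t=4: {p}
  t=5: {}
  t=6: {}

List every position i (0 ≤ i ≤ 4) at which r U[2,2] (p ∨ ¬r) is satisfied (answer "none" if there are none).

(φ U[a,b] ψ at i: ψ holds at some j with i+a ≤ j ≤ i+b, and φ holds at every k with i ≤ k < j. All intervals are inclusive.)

Evaluate at each i in [0,4]:
  i=0: ✗ (no rhs in [2,2])
  i=1: ✗ (no rhs in [3,3])
  i=2: ✓ (rhs at j=4; lhs holds on [2,3])
  i=3: ✗ (lhs fails at k=4 before rhs at j=5)
  i=4: ✗ (lhs fails at k=4 before rhs at j=6)

2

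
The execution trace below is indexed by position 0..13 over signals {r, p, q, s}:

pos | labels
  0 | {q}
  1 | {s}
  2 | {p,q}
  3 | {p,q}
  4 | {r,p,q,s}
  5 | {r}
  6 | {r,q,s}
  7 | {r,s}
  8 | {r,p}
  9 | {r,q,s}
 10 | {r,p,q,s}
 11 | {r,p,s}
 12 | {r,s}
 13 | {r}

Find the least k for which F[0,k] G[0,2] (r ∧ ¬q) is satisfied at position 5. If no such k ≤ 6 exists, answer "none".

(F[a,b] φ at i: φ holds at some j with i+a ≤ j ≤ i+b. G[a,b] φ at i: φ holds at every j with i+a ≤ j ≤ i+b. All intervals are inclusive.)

Scan j = 5,6,… for G[0,2] (r ∧ ¬q):
  j=5: fails
  j=6: fails
  j=7: fails
  j=8: fails
  j=9: fails
  j=10: fails
  j=11: holds
First hit at j=11, so smallest k = 11-5 = 6.

6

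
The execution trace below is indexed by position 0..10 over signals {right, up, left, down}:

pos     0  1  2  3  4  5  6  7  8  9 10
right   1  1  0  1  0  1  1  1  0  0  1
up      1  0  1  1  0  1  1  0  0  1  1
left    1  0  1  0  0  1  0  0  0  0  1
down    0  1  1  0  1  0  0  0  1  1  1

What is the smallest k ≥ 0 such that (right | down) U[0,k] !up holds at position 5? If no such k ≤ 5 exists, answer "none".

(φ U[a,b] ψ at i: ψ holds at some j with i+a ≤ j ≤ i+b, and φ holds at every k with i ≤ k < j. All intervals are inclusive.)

Need earliest j ≥ 5 with !up, and (right | down) at every k in [5,j-1].
  j=5: rhs fails.
  j=6: rhs fails.
  j=7: rhs holds; lhs holds on [5,6]. k = 2.

2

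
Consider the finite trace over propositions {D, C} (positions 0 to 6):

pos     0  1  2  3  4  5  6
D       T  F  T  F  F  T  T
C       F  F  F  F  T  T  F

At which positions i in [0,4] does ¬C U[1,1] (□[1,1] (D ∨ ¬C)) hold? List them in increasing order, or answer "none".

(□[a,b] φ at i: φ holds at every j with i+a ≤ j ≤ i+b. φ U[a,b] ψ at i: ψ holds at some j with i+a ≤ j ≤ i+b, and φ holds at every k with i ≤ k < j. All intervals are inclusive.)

0, 1, 3

Evaluate at each i in [0,4]:
  i=0: ✓ (rhs at j=1; lhs holds on [0,0])
  i=1: ✓ (rhs at j=2; lhs holds on [1,1])
  i=2: ✗ (no rhs in [3,3])
  i=3: ✓ (rhs at j=4; lhs holds on [3,3])
  i=4: ✗ (lhs fails at k=4 before rhs at j=5)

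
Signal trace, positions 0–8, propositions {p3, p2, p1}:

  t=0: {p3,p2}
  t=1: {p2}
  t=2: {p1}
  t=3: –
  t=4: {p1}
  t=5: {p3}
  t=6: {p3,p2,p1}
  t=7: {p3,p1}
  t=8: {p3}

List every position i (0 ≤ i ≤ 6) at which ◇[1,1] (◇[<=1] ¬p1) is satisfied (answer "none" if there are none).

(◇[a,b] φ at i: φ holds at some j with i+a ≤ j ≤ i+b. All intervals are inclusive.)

0, 1, 2, 3, 4, 6

Evaluate at each i in [0,6]:
  i=0: ✓ (witness j=1)
  i=1: ✓ (witness j=2)
  i=2: ✓ (witness j=3)
  i=3: ✓ (witness j=4)
  i=4: ✓ (witness j=5)
  i=5: ✗ (none in [6,6])
  i=6: ✓ (witness j=7)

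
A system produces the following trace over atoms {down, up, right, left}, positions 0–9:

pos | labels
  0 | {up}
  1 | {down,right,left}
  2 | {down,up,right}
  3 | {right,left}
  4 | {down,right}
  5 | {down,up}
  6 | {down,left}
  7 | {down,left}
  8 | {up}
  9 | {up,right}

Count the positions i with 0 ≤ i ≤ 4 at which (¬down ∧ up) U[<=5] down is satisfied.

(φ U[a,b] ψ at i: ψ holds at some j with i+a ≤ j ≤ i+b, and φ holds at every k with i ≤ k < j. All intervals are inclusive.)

4

Evaluate at each i in [0,4]:
  i=0: ✓ (rhs at j=1; lhs holds on [0,0])
  i=1: ✓ (rhs at j=1)
  i=2: ✓ (rhs at j=2)
  i=3: ✗ (lhs fails at k=3 before rhs at j=4)
  i=4: ✓ (rhs at j=4)
Positions where it holds: {0, 1, 2, 4} → 4.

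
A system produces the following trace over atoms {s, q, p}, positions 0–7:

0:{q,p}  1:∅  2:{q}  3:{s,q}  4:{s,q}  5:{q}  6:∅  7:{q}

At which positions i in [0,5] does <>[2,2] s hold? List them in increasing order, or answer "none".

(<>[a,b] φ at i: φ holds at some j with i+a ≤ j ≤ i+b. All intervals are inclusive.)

1, 2

Evaluate at each i in [0,5]:
  i=0: ✗ (none in [2,2])
  i=1: ✓ (witness j=3)
  i=2: ✓ (witness j=4)
  i=3: ✗ (none in [5,5])
  i=4: ✗ (none in [6,6])
  i=5: ✗ (none in [7,7])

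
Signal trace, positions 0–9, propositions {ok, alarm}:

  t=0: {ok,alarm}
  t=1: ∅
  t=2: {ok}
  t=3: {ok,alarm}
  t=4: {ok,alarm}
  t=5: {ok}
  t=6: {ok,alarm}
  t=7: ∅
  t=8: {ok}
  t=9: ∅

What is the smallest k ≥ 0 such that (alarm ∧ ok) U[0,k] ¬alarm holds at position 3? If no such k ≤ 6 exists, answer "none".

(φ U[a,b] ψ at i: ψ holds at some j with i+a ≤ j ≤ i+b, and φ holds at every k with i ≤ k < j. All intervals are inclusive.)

2

Need earliest j ≥ 3 with ¬alarm, and (alarm ∧ ok) at every k in [3,j-1].
  j=3: rhs fails.
  j=4: rhs fails.
  j=5: rhs holds; lhs holds on [3,4]. k = 2.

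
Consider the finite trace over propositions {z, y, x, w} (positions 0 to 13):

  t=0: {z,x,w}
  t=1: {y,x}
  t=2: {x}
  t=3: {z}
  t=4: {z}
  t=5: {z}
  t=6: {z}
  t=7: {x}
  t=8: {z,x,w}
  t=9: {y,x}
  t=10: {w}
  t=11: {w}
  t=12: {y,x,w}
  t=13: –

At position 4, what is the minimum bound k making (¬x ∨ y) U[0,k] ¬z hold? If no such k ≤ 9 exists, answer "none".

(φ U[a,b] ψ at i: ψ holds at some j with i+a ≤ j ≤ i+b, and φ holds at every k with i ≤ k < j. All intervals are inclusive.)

3

Need earliest j ≥ 4 with ¬z, and (¬x ∨ y) at every k in [4,j-1].
  j=4: rhs fails.
  j=5: rhs fails.
  j=6: rhs fails.
  j=7: rhs holds; lhs holds on [4,6]. k = 3.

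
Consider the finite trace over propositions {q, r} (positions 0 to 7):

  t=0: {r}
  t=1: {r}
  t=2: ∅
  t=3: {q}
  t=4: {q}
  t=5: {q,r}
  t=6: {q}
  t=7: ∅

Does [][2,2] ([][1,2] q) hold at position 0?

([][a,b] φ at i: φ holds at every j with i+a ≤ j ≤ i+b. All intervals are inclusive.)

Yes

Check [][1,2] q at every j in [2,2]:
  j=2: holds on [3,4]
All positions satisfy it → formula holds.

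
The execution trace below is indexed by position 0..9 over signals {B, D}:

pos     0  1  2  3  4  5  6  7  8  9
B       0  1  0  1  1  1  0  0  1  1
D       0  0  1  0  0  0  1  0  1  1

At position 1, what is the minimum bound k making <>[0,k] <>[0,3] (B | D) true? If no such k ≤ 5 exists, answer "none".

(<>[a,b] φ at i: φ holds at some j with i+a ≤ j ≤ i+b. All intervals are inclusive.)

Scan j = 1,2,… for <>[0,3] (B | D):
  j=1: holds
First hit at j=1, so smallest k = 1-1 = 0.

0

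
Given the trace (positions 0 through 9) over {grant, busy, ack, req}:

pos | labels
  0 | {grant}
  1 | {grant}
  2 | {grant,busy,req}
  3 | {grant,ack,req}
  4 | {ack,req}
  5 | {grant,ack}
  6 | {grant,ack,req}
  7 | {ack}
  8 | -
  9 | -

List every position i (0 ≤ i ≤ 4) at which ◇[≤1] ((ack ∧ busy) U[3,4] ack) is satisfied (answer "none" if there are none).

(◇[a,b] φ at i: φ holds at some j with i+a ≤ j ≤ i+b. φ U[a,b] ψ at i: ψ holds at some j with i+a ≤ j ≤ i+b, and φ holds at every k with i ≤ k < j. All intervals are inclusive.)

Evaluate at each i in [0,4]:
  i=0: ✗ (none in [0,1])
  i=1: ✗ (none in [1,2])
  i=2: ✗ (none in [2,3])
  i=3: ✗ (none in [3,4])
  i=4: ✗ (none in [4,5])

none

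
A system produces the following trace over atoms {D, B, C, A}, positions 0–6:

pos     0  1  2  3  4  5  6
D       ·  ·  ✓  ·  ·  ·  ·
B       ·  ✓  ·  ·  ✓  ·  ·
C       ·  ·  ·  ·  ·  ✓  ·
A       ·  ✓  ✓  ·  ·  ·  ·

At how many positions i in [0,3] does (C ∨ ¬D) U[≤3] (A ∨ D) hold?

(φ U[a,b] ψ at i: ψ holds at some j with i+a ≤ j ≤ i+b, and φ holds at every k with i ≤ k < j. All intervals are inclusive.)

Evaluate at each i in [0,3]:
  i=0: ✓ (rhs at j=1; lhs holds on [0,0])
  i=1: ✓ (rhs at j=1)
  i=2: ✓ (rhs at j=2)
  i=3: ✗ (no rhs in [3,6])
Positions where it holds: {0, 1, 2} → 3.

3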